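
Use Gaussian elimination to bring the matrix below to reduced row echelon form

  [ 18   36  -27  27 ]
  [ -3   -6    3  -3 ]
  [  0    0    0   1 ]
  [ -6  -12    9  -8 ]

ρ1 -> 1/18·ρ1
  [  1    2  -3/2  3/2 ]
  [ -3   -6     3   -3 ]
  [  0    0     0    1 ]
  [ -6  -12     9   -8 ]
ρ2 -> ρ2 + 3·ρ1
  [  1    2  -3/2  3/2 ]
  [  0    0  -3/2  3/2 ]
  [  0    0     0    1 ]
  [ -6  -12     9   -8 ]
ρ4 -> ρ4 + 6·ρ1
  [ 1  2  -3/2  3/2 ]
  [ 0  0  -3/2  3/2 ]
  [ 0  0     0    1 ]
  [ 0  0     0    1 ]
ρ2 -> -2/3·ρ2
  [ 1  2  -3/2  3/2 ]
  [ 0  0     1   -1 ]
  [ 0  0     0    1 ]
  [ 0  0     0    1 ]
ρ4 -> ρ4 − ρ3
  [ 1  2  -3/2  3/2 ]
  [ 0  0     1   -1 ]
  [ 0  0     0    1 ]
  [ 0  0     0    0 ]
ρ2 -> ρ2 + ρ3
  [ 1  2  -3/2  3/2 ]
  [ 0  0     1    0 ]
  [ 0  0     0    1 ]
  [ 0  0     0    0 ]
ρ1 -> ρ1 − 3/2·ρ3
  [ 1  2  -3/2  0 ]
  [ 0  0     1  0 ]
  [ 0  0     0  1 ]
  [ 0  0     0  0 ]
ρ1 -> ρ1 + 3/2·ρ2
  [ 1  2  0  0 ]
  [ 0  0  1  0 ]
  [ 0  0  0  1 ]
  [ 0  0  0  0 ]

[[1, 2, 0, 0], [0, 0, 1, 0], [0, 0, 0, 1], [0, 0, 0, 0]]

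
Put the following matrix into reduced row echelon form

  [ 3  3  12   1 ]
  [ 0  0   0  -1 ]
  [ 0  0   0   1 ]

[[1, 1, 4, 0], [0, 0, 0, 1], [0, 0, 0, 0]]

r1 ← 1/3·r1
  [ 1  1  4  1/3 ]
  [ 0  0  0   -1 ]
  [ 0  0  0    1 ]
r2 ← -1·r2
  [ 1  1  4  1/3 ]
  [ 0  0  0    1 ]
  [ 0  0  0    1 ]
r3 ← r3 − r2
  [ 1  1  4  1/3 ]
  [ 0  0  0    1 ]
  [ 0  0  0    0 ]
r1 ← r1 − 1/3·r2
  [ 1  1  4  0 ]
  [ 0  0  0  1 ]
  [ 0  0  0  0 ]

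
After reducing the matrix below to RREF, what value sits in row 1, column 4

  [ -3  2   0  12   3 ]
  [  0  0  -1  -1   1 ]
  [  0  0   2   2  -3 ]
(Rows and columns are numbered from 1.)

ρ1 → -1/3·ρ1
  [ 1  -2/3   0  -4  -1 ]
  [ 0     0  -1  -1   1 ]
  [ 0     0   2   2  -3 ]
ρ2 → -1·ρ2
  [ 1  -2/3  0  -4  -1 ]
  [ 0     0  1   1  -1 ]
  [ 0     0  2   2  -3 ]
ρ3 → ρ3 − 2·ρ2
  [ 1  -2/3  0  -4  -1 ]
  [ 0     0  1   1  -1 ]
  [ 0     0  0   0  -1 ]
ρ3 → -1·ρ3
  [ 1  -2/3  0  -4  -1 ]
  [ 0     0  1   1  -1 ]
  [ 0     0  0   0   1 ]
ρ2 → ρ2 + ρ3
  [ 1  -2/3  0  -4  -1 ]
  [ 0     0  1   1   0 ]
  [ 0     0  0   0   1 ]
ρ1 → ρ1 + ρ3
  [ 1  -2/3  0  -4  0 ]
  [ 0     0  1   1  0 ]
  [ 0     0  0   0  1 ]

-4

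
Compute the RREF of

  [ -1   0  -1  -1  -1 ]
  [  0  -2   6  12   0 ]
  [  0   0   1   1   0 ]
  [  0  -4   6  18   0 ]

ρ1 := -1·ρ1
  [ 1   0  1   1  1 ]
  [ 0  -2  6  12  0 ]
  [ 0   0  1   1  0 ]
  [ 0  -4  6  18  0 ]
ρ2 := -1/2·ρ2
  [ 1   0   1   1  1 ]
  [ 0   1  -3  -6  0 ]
  [ 0   0   1   1  0 ]
  [ 0  -4   6  18  0 ]
ρ4 := ρ4 + 4·ρ2
  [ 1  0   1   1  1 ]
  [ 0  1  -3  -6  0 ]
  [ 0  0   1   1  0 ]
  [ 0  0  -6  -6  0 ]
ρ4 := ρ4 + 6·ρ3
  [ 1  0   1   1  1 ]
  [ 0  1  -3  -6  0 ]
  [ 0  0   1   1  0 ]
  [ 0  0   0   0  0 ]
ρ2 := ρ2 + 3·ρ3
  [ 1  0  1   1  1 ]
  [ 0  1  0  -3  0 ]
  [ 0  0  1   1  0 ]
  [ 0  0  0   0  0 ]
ρ1 := ρ1 − ρ3
  [ 1  0  0   0  1 ]
  [ 0  1  0  -3  0 ]
  [ 0  0  1   1  0 ]
  [ 0  0  0   0  0 ]

[[1, 0, 0, 0, 1], [0, 1, 0, -3, 0], [0, 0, 1, 1, 0], [0, 0, 0, 0, 0]]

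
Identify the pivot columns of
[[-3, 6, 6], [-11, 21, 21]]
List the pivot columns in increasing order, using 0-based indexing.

0, 1

ρ1 := -1/3·ρ1
ρ2 := ρ2 + 11·ρ1
ρ2 := -1·ρ2
ρ1 := ρ1 + 2·ρ2
Pivot columns are the columns containing a leading 1.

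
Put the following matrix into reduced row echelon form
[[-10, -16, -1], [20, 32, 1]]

Multiply R1 by -1/10.
  [  1  8/5  1/10 ]
  [ 20   32     1 ]
Subtract 20 times R1 from R2.
  [ 1  8/5  1/10 ]
  [ 0    0    -1 ]
Multiply R2 by -1.
  [ 1  8/5  1/10 ]
  [ 0    0     1 ]
Subtract 1/10 times R2 from R1.
  [ 1  8/5  0 ]
  [ 0    0  1 ]

[[1, 8/5, 0], [0, 0, 1]]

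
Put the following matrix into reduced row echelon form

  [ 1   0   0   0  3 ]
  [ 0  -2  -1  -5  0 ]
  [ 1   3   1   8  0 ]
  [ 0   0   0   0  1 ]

Subtract R1 from R3.
  [ 1   0   0   0   3 ]
  [ 0  -2  -1  -5   0 ]
  [ 0   3   1   8  -3 ]
  [ 0   0   0   0   1 ]
Multiply R2 by -1/2.
  [ 1  0    0    0   3 ]
  [ 0  1  1/2  5/2   0 ]
  [ 0  3    1    8  -3 ]
  [ 0  0    0    0   1 ]
Subtract 3 times R2 from R3.
  [ 1  0     0    0   3 ]
  [ 0  1   1/2  5/2   0 ]
  [ 0  0  -1/2  1/2  -3 ]
  [ 0  0     0    0   1 ]
Multiply R3 by -2.
  [ 1  0    0    0  3 ]
  [ 0  1  1/2  5/2  0 ]
  [ 0  0    1   -1  6 ]
  [ 0  0    0    0  1 ]
Subtract 6 times R4 from R3.
  [ 1  0    0    0  3 ]
  [ 0  1  1/2  5/2  0 ]
  [ 0  0    1   -1  0 ]
  [ 0  0    0    0  1 ]
Subtract 3 times R4 from R1.
  [ 1  0    0    0  0 ]
  [ 0  1  1/2  5/2  0 ]
  [ 0  0    1   -1  0 ]
  [ 0  0    0    0  1 ]
Subtract 1/2 times R3 from R2.
  [ 1  0  0   0  0 ]
  [ 0  1  0   3  0 ]
  [ 0  0  1  -1  0 ]
  [ 0  0  0   0  1 ]

[[1, 0, 0, 0, 0], [0, 1, 0, 3, 0], [0, 0, 1, -1, 0], [0, 0, 0, 0, 1]]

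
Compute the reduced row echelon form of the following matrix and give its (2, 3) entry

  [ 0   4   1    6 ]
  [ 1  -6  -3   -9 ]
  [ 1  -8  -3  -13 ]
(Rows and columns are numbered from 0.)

R1 ↔ R2
R3 -> R3 − R1
R2 -> 1/4·R2
R3 -> R3 + 2·R2
R3 -> 2·R3
R2 -> R2 − 1/4·R3
R1 -> R1 + 3·R3
R1 -> R1 + 6·R2

-2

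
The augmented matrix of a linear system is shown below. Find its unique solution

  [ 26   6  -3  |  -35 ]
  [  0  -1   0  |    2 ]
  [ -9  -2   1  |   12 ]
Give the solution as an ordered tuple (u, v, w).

Multiply ρ1 by 1/26.
  [  1  3/13  -3/26  |  -35/26 ]
  [  0    -1      0  |       2 ]
  [ -9    -2      1  |      12 ]
Add 9 times ρ1 to ρ3.
  [ 1  3/13  -3/26  |  -35/26 ]
  [ 0    -1      0  |       2 ]
  [ 0  1/13  -1/26  |   -3/26 ]
Multiply ρ2 by -1.
  [ 1  3/13  -3/26  |  -35/26 ]
  [ 0     1      0  |      -2 ]
  [ 0  1/13  -1/26  |   -3/26 ]
Subtract 1/13 times ρ2 from ρ3.
  [ 1  3/13  -3/26  |  -35/26 ]
  [ 0     1      0  |      -2 ]
  [ 0     0  -1/26  |    1/26 ]
Multiply ρ3 by -26.
  [ 1  3/13  -3/26  |  -35/26 ]
  [ 0     1      0  |      -2 ]
  [ 0     0      1  |      -1 ]
Add 3/26 times ρ3 to ρ1.
  [ 1  3/13  0  |  -19/13 ]
  [ 0     1  0  |      -2 ]
  [ 0     0  1  |      -1 ]
Subtract 3/13 times ρ2 from ρ1.
  [ 1  0  0  |  -1 ]
  [ 0  1  0  |  -2 ]
  [ 0  0  1  |  -1 ]
Reading off the last column: u = -1, v = -2, w = -1.

(-1, -2, -1)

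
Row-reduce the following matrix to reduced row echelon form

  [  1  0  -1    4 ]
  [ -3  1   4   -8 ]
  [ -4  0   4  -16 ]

R2 -> R2 + 3·R1
  [  1  0  -1    4 ]
  [  0  1   1    4 ]
  [ -4  0   4  -16 ]
R3 -> R3 + 4·R1
  [ 1  0  -1  4 ]
  [ 0  1   1  4 ]
  [ 0  0   0  0 ]

[[1, 0, -1, 4], [0, 1, 1, 4], [0, 0, 0, 0]]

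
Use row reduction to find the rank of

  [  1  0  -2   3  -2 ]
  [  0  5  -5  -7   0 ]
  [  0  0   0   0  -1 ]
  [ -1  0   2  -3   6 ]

R4 -> R4 + R1
  [ 1  0  -2   3  -2 ]
  [ 0  5  -5  -7   0 ]
  [ 0  0   0   0  -1 ]
  [ 0  0   0   0   4 ]
R2 -> 1/5·R2
  [ 1  0  -2     3  -2 ]
  [ 0  1  -1  -7/5   0 ]
  [ 0  0   0     0  -1 ]
  [ 0  0   0     0   4 ]
R3 -> -1·R3
  [ 1  0  -2     3  -2 ]
  [ 0  1  -1  -7/5   0 ]
  [ 0  0   0     0   1 ]
  [ 0  0   0     0   4 ]
R4 -> R4 − 4·R3
  [ 1  0  -2     3  -2 ]
  [ 0  1  -1  -7/5   0 ]
  [ 0  0   0     0   1 ]
  [ 0  0   0     0   0 ]
R1 -> R1 + 2·R3
  [ 1  0  -2     3  0 ]
  [ 0  1  -1  -7/5  0 ]
  [ 0  0   0     0  1 ]
  [ 0  0   0     0  0 ]
The reduced form has 3 nonzero rows.

rank = 3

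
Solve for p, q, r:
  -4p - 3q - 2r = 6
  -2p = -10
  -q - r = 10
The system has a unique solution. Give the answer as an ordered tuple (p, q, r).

Form the augmented matrix and row-reduce:
  [ -4  -3  -2  |    6 ]
  [ -2   0   0  |  -10 ]
  [  0  -1  -1  |   10 ]
Multiply R1 by -1/4.
  [  1  3/4  1/2  |  -3/2 ]
  [ -2    0    0  |   -10 ]
  [  0   -1   -1  |    10 ]
Add 2 times R1 to R2.
  [ 1  3/4  1/2  |  -3/2 ]
  [ 0  3/2    1  |   -13 ]
  [ 0   -1   -1  |    10 ]
Multiply R2 by 2/3.
  [ 1  3/4  1/2  |   -3/2 ]
  [ 0    1  2/3  |  -26/3 ]
  [ 0   -1   -1  |     10 ]
Add R2 to R3.
  [ 1  3/4   1/2  |   -3/2 ]
  [ 0    1   2/3  |  -26/3 ]
  [ 0    0  -1/3  |    4/3 ]
Multiply R3 by -3.
  [ 1  3/4  1/2  |   -3/2 ]
  [ 0    1  2/3  |  -26/3 ]
  [ 0    0    1  |     -4 ]
Subtract 2/3 times R3 from R2.
  [ 1  3/4  1/2  |  -3/2 ]
  [ 0    1    0  |    -6 ]
  [ 0    0    1  |    -4 ]
Subtract 1/2 times R3 from R1.
  [ 1  3/4  0  |  1/2 ]
  [ 0    1  0  |   -6 ]
  [ 0    0  1  |   -4 ]
Subtract 3/4 times R2 from R1.
  [ 1  0  0  |   5 ]
  [ 0  1  0  |  -6 ]
  [ 0  0  1  |  -4 ]
Reading off the last column: p = 5, q = -6, r = -4.

(5, -6, -4)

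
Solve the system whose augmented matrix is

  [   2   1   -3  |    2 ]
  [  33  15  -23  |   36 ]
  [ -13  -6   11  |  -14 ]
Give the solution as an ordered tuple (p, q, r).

R1 ← 1/2·R1
  [   1  1/2  -3/2  |    1 ]
  [  33   15   -23  |   36 ]
  [ -13   -6    11  |  -14 ]
R2 ← R2 − 33·R1
  [   1   1/2  -3/2  |    1 ]
  [   0  -3/2  53/2  |    3 ]
  [ -13    -6    11  |  -14 ]
R3 ← R3 + 13·R1
  [ 1   1/2   -3/2  |   1 ]
  [ 0  -3/2   53/2  |   3 ]
  [ 0   1/2  -17/2  |  -1 ]
R2 ← -2/3·R2
  [ 1  1/2   -3/2  |   1 ]
  [ 0    1  -53/3  |  -2 ]
  [ 0  1/2  -17/2  |  -1 ]
R3 ← R3 − 1/2·R2
  [ 1  1/2   -3/2  |   1 ]
  [ 0    1  -53/3  |  -2 ]
  [ 0    0    1/3  |   0 ]
R3 ← 3·R3
  [ 1  1/2   -3/2  |   1 ]
  [ 0    1  -53/3  |  -2 ]
  [ 0    0      1  |   0 ]
R2 ← R2 + 53/3·R3
  [ 1  1/2  -3/2  |   1 ]
  [ 0    1     0  |  -2 ]
  [ 0    0     1  |   0 ]
R1 ← R1 + 3/2·R3
  [ 1  1/2  0  |   1 ]
  [ 0    1  0  |  -2 ]
  [ 0    0  1  |   0 ]
R1 ← R1 − 1/2·R2
  [ 1  0  0  |   2 ]
  [ 0  1  0  |  -2 ]
  [ 0  0  1  |   0 ]
Reading off the last column: p = 2, q = -2, r = 0.

(2, -2, 0)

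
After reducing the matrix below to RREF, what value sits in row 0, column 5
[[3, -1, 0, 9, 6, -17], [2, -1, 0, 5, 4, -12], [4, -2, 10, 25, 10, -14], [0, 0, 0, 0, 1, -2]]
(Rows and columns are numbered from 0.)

r1 -> 1/3·r1
  [ 1  -1/3   0   3   2  -17/3 ]
  [ 2    -1   0   5   4    -12 ]
  [ 4    -2  10  25  10    -14 ]
  [ 0     0   0   0   1     -2 ]
r2 -> r2 − 2·r1
  [ 1  -1/3   0   3   2  -17/3 ]
  [ 0  -1/3   0  -1   0   -2/3 ]
  [ 4    -2  10  25  10    -14 ]
  [ 0     0   0   0   1     -2 ]
r3 -> r3 − 4·r1
  [ 1  -1/3   0   3  2  -17/3 ]
  [ 0  -1/3   0  -1  0   -2/3 ]
  [ 0  -2/3  10  13  2   26/3 ]
  [ 0     0   0   0  1     -2 ]
r2 -> -3·r2
  [ 1  -1/3   0   3  2  -17/3 ]
  [ 0     1   0   3  0      2 ]
  [ 0  -2/3  10  13  2   26/3 ]
  [ 0     0   0   0  1     -2 ]
r3 -> r3 + 2/3·r2
  [ 1  -1/3   0   3  2  -17/3 ]
  [ 0     1   0   3  0      2 ]
  [ 0     0  10  15  2     10 ]
  [ 0     0   0   0  1     -2 ]
r3 -> 1/10·r3
  [ 1  -1/3  0    3    2  -17/3 ]
  [ 0     1  0    3    0      2 ]
  [ 0     0  1  3/2  1/5      1 ]
  [ 0     0  0    0    1     -2 ]
r3 -> r3 − 1/5·r4
  [ 1  -1/3  0    3  2  -17/3 ]
  [ 0     1  0    3  0      2 ]
  [ 0     0  1  3/2  0    7/5 ]
  [ 0     0  0    0  1     -2 ]
r1 -> r1 − 2·r4
  [ 1  -1/3  0    3  0  -5/3 ]
  [ 0     1  0    3  0     2 ]
  [ 0     0  1  3/2  0   7/5 ]
  [ 0     0  0    0  1    -2 ]
r1 -> r1 + 1/3·r2
  [ 1  0  0    4  0   -1 ]
  [ 0  1  0    3  0    2 ]
  [ 0  0  1  3/2  0  7/5 ]
  [ 0  0  0    0  1   -2 ]

-1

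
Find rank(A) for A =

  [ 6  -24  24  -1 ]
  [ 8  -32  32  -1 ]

R1 → 1/6·R1
  [ 1   -4   4  -1/6 ]
  [ 8  -32  32    -1 ]
R2 → R2 − 8·R1
  [ 1  -4  4  -1/6 ]
  [ 0   0  0   1/3 ]
R2 → 3·R2
  [ 1  -4  4  -1/6 ]
  [ 0   0  0     1 ]
R1 → R1 + 1/6·R2
  [ 1  -4  4  0 ]
  [ 0   0  0  1 ]
The reduced form has 2 nonzero rows.

rank = 2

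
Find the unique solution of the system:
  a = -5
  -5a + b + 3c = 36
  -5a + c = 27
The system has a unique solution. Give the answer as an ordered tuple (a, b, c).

Form the augmented matrix and row-reduce:
  [  1  0  0  |  -5 ]
  [ -5  1  3  |  36 ]
  [ -5  0  1  |  27 ]
R2 ← R2 + 5·R1
  [  1  0  0  |  -5 ]
  [  0  1  3  |  11 ]
  [ -5  0  1  |  27 ]
R3 ← R3 + 5·R1
  [ 1  0  0  |  -5 ]
  [ 0  1  3  |  11 ]
  [ 0  0  1  |   2 ]
R2 ← R2 − 3·R3
  [ 1  0  0  |  -5 ]
  [ 0  1  0  |   5 ]
  [ 0  0  1  |   2 ]
Reading off the last column: a = -5, b = 5, c = 2.

(-5, 5, 2)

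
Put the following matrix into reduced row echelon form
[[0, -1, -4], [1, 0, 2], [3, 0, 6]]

r1 <=> r2
  [ 1   0   2 ]
  [ 0  -1  -4 ]
  [ 3   0   6 ]
r3 := r3 − 3·r1
  [ 1   0   2 ]
  [ 0  -1  -4 ]
  [ 0   0   0 ]
r2 := -1·r2
  [ 1  0  2 ]
  [ 0  1  4 ]
  [ 0  0  0 ]

[[1, 0, 2], [0, 1, 4], [0, 0, 0]]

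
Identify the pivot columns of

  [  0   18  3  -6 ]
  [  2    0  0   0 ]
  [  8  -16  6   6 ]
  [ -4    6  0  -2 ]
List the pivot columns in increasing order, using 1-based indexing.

1, 2, 3, 4

R1 <=> R2
R1 ← 1/2·R1
R3 ← R3 − 8·R1
R4 ← R4 + 4·R1
R2 ← 1/18·R2
R3 ← R3 + 16·R2
R4 ← R4 − 6·R2
R3 ← 3/26·R3
R4 ← R4 + R3
R4 ← 13·R4
R3 ← R3 − 1/13·R4
R2 ← R2 + 1/3·R4
R2 ← R2 − 1/6·R3
Pivot columns are the columns containing a leading 1.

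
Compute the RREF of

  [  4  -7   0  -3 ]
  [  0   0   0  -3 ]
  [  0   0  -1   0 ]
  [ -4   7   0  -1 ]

[[1, -7/4, 0, 0], [0, 0, 1, 0], [0, 0, 0, 1], [0, 0, 0, 0]]

r1 → 1/4·r1
r4 → r4 + 4·r1
r2 ↔ r3
r2 → -1·r2
r3 → -1/3·r3
r4 → r4 + 4·r3
r1 → r1 + 3/4·r3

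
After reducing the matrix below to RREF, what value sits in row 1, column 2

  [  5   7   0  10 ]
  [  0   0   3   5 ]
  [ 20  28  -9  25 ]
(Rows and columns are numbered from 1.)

r1 → 1/5·r1
  [  1  7/5   0   2 ]
  [  0    0   3   5 ]
  [ 20   28  -9  25 ]
r3 → r3 − 20·r1
  [ 1  7/5   0    2 ]
  [ 0    0   3    5 ]
  [ 0    0  -9  -15 ]
r2 → 1/3·r2
  [ 1  7/5   0    2 ]
  [ 0    0   1  5/3 ]
  [ 0    0  -9  -15 ]
r3 → r3 + 9·r2
  [ 1  7/5  0    2 ]
  [ 0    0  1  5/3 ]
  [ 0    0  0    0 ]

7/5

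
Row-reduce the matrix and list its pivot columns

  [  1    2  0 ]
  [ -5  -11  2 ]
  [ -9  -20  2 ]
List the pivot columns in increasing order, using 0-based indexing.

0, 1, 2

Add 5 times R1 to R2.
  [  1    2  0 ]
  [  0   -1  2 ]
  [ -9  -20  2 ]
Add 9 times R1 to R3.
  [ 1   2  0 ]
  [ 0  -1  2 ]
  [ 0  -2  2 ]
Multiply R2 by -1.
  [ 1   2   0 ]
  [ 0   1  -2 ]
  [ 0  -2   2 ]
Add 2 times R2 to R3.
  [ 1  2   0 ]
  [ 0  1  -2 ]
  [ 0  0  -2 ]
Multiply R3 by -1/2.
  [ 1  2   0 ]
  [ 0  1  -2 ]
  [ 0  0   1 ]
Add 2 times R3 to R2.
  [ 1  2  0 ]
  [ 0  1  0 ]
  [ 0  0  1 ]
Subtract 2 times R2 from R1.
  [ 1  0  0 ]
  [ 0  1  0 ]
  [ 0  0  1 ]
Pivot columns are the columns containing a leading 1.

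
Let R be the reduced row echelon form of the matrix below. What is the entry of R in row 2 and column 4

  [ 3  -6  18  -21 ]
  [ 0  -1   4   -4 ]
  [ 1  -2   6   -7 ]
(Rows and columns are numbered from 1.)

4

Multiply R1 by 1/3.
  [ 1  -2  6  -7 ]
  [ 0  -1  4  -4 ]
  [ 1  -2  6  -7 ]
Subtract R1 from R3.
  [ 1  -2  6  -7 ]
  [ 0  -1  4  -4 ]
  [ 0   0  0   0 ]
Multiply R2 by -1.
  [ 1  -2   6  -7 ]
  [ 0   1  -4   4 ]
  [ 0   0   0   0 ]
Add 2 times R2 to R1.
  [ 1  0  -2  1 ]
  [ 0  1  -4  4 ]
  [ 0  0   0  0 ]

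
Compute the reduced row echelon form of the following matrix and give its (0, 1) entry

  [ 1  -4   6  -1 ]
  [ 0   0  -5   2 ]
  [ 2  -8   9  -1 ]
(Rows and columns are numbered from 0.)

-4

ρ3 -> ρ3 − 2·ρ1
  [ 1  -4   6  -1 ]
  [ 0   0  -5   2 ]
  [ 0   0  -3   1 ]
ρ2 -> -1/5·ρ2
  [ 1  -4   6    -1 ]
  [ 0   0   1  -2/5 ]
  [ 0   0  -3     1 ]
ρ3 -> ρ3 + 3·ρ2
  [ 1  -4  6    -1 ]
  [ 0   0  1  -2/5 ]
  [ 0   0  0  -1/5 ]
ρ3 -> -5·ρ3
  [ 1  -4  6    -1 ]
  [ 0   0  1  -2/5 ]
  [ 0   0  0     1 ]
ρ2 -> ρ2 + 2/5·ρ3
  [ 1  -4  6  -1 ]
  [ 0   0  1   0 ]
  [ 0   0  0   1 ]
ρ1 -> ρ1 + ρ3
  [ 1  -4  6  0 ]
  [ 0   0  1  0 ]
  [ 0   0  0  1 ]
ρ1 -> ρ1 − 6·ρ2
  [ 1  -4  0  0 ]
  [ 0   0  1  0 ]
  [ 0   0  0  1 ]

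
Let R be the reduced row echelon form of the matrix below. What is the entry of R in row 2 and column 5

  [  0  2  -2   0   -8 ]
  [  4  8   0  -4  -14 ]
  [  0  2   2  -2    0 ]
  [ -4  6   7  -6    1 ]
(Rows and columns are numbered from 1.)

r1 <-> r2
  [  4  8   0  -4  -14 ]
  [  0  2  -2   0   -8 ]
  [  0  2   2  -2    0 ]
  [ -4  6   7  -6    1 ]
r1 ← 1/4·r1
  [  1  2   0  -1  -7/2 ]
  [  0  2  -2   0    -8 ]
  [  0  2   2  -2     0 ]
  [ -4  6   7  -6     1 ]
r4 ← r4 + 4·r1
  [ 1   2   0   -1  -7/2 ]
  [ 0   2  -2    0    -8 ]
  [ 0   2   2   -2     0 ]
  [ 0  14   7  -10   -13 ]
r2 ← 1/2·r2
  [ 1   2   0   -1  -7/2 ]
  [ 0   1  -1    0    -4 ]
  [ 0   2   2   -2     0 ]
  [ 0  14   7  -10   -13 ]
r3 ← r3 − 2·r2
  [ 1   2   0   -1  -7/2 ]
  [ 0   1  -1    0    -4 ]
  [ 0   0   4   -2     8 ]
  [ 0  14   7  -10   -13 ]
r4 ← r4 − 14·r2
  [ 1  2   0   -1  -7/2 ]
  [ 0  1  -1    0    -4 ]
  [ 0  0   4   -2     8 ]
  [ 0  0  21  -10    43 ]
r3 ← 1/4·r3
  [ 1  2   0    -1  -7/2 ]
  [ 0  1  -1     0    -4 ]
  [ 0  0   1  -1/2     2 ]
  [ 0  0  21   -10    43 ]
r4 ← r4 − 21·r3
  [ 1  2   0    -1  -7/2 ]
  [ 0  1  -1     0    -4 ]
  [ 0  0   1  -1/2     2 ]
  [ 0  0   0   1/2     1 ]
r4 ← 2·r4
  [ 1  2   0    -1  -7/2 ]
  [ 0  1  -1     0    -4 ]
  [ 0  0   1  -1/2     2 ]
  [ 0  0   0     1     2 ]
r3 ← r3 + 1/2·r4
  [ 1  2   0  -1  -7/2 ]
  [ 0  1  -1   0    -4 ]
  [ 0  0   1   0     3 ]
  [ 0  0   0   1     2 ]
r1 ← r1 + r4
  [ 1  2   0  0  -3/2 ]
  [ 0  1  -1  0    -4 ]
  [ 0  0   1  0     3 ]
  [ 0  0   0  1     2 ]
r2 ← r2 + r3
  [ 1  2  0  0  -3/2 ]
  [ 0  1  0  0    -1 ]
  [ 0  0  1  0     3 ]
  [ 0  0  0  1     2 ]
r1 ← r1 − 2·r2
  [ 1  0  0  0  1/2 ]
  [ 0  1  0  0   -1 ]
  [ 0  0  1  0    3 ]
  [ 0  0  0  1    2 ]

-1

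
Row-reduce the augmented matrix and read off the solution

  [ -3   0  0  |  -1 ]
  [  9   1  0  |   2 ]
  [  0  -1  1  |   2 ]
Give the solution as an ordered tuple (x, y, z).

R1 ← -1/3·R1
  [ 1   0  0  |  1/3 ]
  [ 9   1  0  |    2 ]
  [ 0  -1  1  |    2 ]
R2 ← R2 − 9·R1
  [ 1   0  0  |  1/3 ]
  [ 0   1  0  |   -1 ]
  [ 0  -1  1  |    2 ]
R3 ← R3 + R2
  [ 1  0  0  |  1/3 ]
  [ 0  1  0  |   -1 ]
  [ 0  0  1  |    1 ]
Reading off the last column: x = 1/3, y = -1, z = 1.

(1/3, -1, 1)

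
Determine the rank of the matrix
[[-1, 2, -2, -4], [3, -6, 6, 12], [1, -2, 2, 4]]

rank = 1

R1 ← -1·R1
  [ 1  -2  2   4 ]
  [ 3  -6  6  12 ]
  [ 1  -2  2   4 ]
R2 ← R2 − 3·R1
  [ 1  -2  2  4 ]
  [ 0   0  0  0 ]
  [ 1  -2  2  4 ]
R3 ← R3 − R1
  [ 1  -2  2  4 ]
  [ 0   0  0  0 ]
  [ 0   0  0  0 ]
The reduced form has 1 nonzero row.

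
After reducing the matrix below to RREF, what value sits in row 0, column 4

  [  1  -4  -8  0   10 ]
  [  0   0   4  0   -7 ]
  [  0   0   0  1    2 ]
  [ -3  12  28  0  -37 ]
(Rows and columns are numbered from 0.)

r4 → r4 + 3·r1
  [ 1  -4  -8  0  10 ]
  [ 0   0   4  0  -7 ]
  [ 0   0   0  1   2 ]
  [ 0   0   4  0  -7 ]
r2 → 1/4·r2
  [ 1  -4  -8  0    10 ]
  [ 0   0   1  0  -7/4 ]
  [ 0   0   0  1     2 ]
  [ 0   0   4  0    -7 ]
r4 → r4 − 4·r2
  [ 1  -4  -8  0    10 ]
  [ 0   0   1  0  -7/4 ]
  [ 0   0   0  1     2 ]
  [ 0   0   0  0     0 ]
r1 → r1 + 8·r2
  [ 1  -4  0  0    -4 ]
  [ 0   0  1  0  -7/4 ]
  [ 0   0  0  1     2 ]
  [ 0   0  0  0     0 ]

-4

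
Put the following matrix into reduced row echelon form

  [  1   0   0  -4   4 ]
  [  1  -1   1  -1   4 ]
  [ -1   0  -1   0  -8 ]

R2 ← R2 − R1
  [  1   0   0  -4   4 ]
  [  0  -1   1   3   0 ]
  [ -1   0  -1   0  -8 ]
R3 ← R3 + R1
  [ 1   0   0  -4   4 ]
  [ 0  -1   1   3   0 ]
  [ 0   0  -1  -4  -4 ]
R2 ← -1·R2
  [ 1  0   0  -4   4 ]
  [ 0  1  -1  -3   0 ]
  [ 0  0  -1  -4  -4 ]
R3 ← -1·R3
  [ 1  0   0  -4  4 ]
  [ 0  1  -1  -3  0 ]
  [ 0  0   1   4  4 ]
R2 ← R2 + R3
  [ 1  0  0  -4  4 ]
  [ 0  1  0   1  4 ]
  [ 0  0  1   4  4 ]

[[1, 0, 0, -4, 4], [0, 1, 0, 1, 4], [0, 0, 1, 4, 4]]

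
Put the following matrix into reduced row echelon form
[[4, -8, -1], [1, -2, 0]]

[[1, -2, 0], [0, 0, 1]]

r1 ← 1/4·r1
  [ 1  -2  -1/4 ]
  [ 1  -2     0 ]
r2 ← r2 − r1
  [ 1  -2  -1/4 ]
  [ 0   0   1/4 ]
r2 ← 4·r2
  [ 1  -2  -1/4 ]
  [ 0   0     1 ]
r1 ← r1 + 1/4·r2
  [ 1  -2  0 ]
  [ 0   0  1 ]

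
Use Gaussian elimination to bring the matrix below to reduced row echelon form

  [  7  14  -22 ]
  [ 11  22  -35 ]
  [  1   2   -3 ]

[[1, 2, 0], [0, 0, 1], [0, 0, 0]]

r1 := 1/7·r1
r2 := r2 − 11·r1
r3 := r3 − r1
r2 := -7/3·r2
r3 := r3 − 1/7·r2
r1 := r1 + 22/7·r2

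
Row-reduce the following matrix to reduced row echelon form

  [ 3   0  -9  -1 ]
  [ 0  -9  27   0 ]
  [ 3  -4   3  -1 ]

R1 -> 1/3·R1
  [ 1   0  -3  -1/3 ]
  [ 0  -9  27     0 ]
  [ 3  -4   3    -1 ]
R3 -> R3 − 3·R1
  [ 1   0  -3  -1/3 ]
  [ 0  -9  27     0 ]
  [ 0  -4  12     0 ]
R2 -> -1/9·R2
  [ 1   0  -3  -1/3 ]
  [ 0   1  -3     0 ]
  [ 0  -4  12     0 ]
R3 -> R3 + 4·R2
  [ 1  0  -3  -1/3 ]
  [ 0  1  -3     0 ]
  [ 0  0   0     0 ]

[[1, 0, -3, -1/3], [0, 1, -3, 0], [0, 0, 0, 0]]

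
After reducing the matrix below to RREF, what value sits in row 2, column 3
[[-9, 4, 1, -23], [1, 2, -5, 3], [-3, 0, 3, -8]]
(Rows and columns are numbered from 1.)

ρ1 -> -1/9·ρ1
  [  1  -4/9  -1/9  23/9 ]
  [  1     2    -5     3 ]
  [ -3     0     3    -8 ]
ρ2 -> ρ2 − ρ1
  [  1  -4/9   -1/9  23/9 ]
  [  0  22/9  -44/9   4/9 ]
  [ -3     0      3    -8 ]
ρ3 -> ρ3 + 3·ρ1
  [ 1  -4/9   -1/9  23/9 ]
  [ 0  22/9  -44/9   4/9 ]
  [ 0  -4/3    8/3  -1/3 ]
ρ2 -> 9/22·ρ2
  [ 1  -4/9  -1/9  23/9 ]
  [ 0     1    -2  2/11 ]
  [ 0  -4/3   8/3  -1/3 ]
ρ3 -> ρ3 + 4/3·ρ2
  [ 1  -4/9  -1/9   23/9 ]
  [ 0     1    -2   2/11 ]
  [ 0     0     0  -1/11 ]
ρ3 -> -11·ρ3
  [ 1  -4/9  -1/9  23/9 ]
  [ 0     1    -2  2/11 ]
  [ 0     0     0     1 ]
ρ2 -> ρ2 − 2/11·ρ3
  [ 1  -4/9  -1/9  23/9 ]
  [ 0     1    -2     0 ]
  [ 0     0     0     1 ]
ρ1 -> ρ1 − 23/9·ρ3
  [ 1  -4/9  -1/9  0 ]
  [ 0     1    -2  0 ]
  [ 0     0     0  1 ]
ρ1 -> ρ1 + 4/9·ρ2
  [ 1  0  -1  0 ]
  [ 0  1  -2  0 ]
  [ 0  0   0  1 ]

-2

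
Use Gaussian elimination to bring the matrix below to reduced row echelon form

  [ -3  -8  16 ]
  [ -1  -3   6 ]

[[1, 0, 0], [0, 1, -2]]

R1 := -1/3·R1
R2 := R2 + R1
R2 := -3·R2
R1 := R1 − 8/3·R2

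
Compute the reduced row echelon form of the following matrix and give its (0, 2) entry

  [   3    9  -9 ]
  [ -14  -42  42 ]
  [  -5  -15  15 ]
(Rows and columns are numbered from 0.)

-3

Multiply ρ1 by 1/3.
  [   1    3  -3 ]
  [ -14  -42  42 ]
  [  -5  -15  15 ]
Add 14 times ρ1 to ρ2.
  [  1    3  -3 ]
  [  0    0   0 ]
  [ -5  -15  15 ]
Add 5 times ρ1 to ρ3.
  [ 1  3  -3 ]
  [ 0  0   0 ]
  [ 0  0   0 ]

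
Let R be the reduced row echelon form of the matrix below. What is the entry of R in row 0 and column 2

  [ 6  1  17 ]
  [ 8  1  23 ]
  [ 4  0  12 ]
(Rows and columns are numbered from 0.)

R1 := 1/6·R1
  [ 1  1/6  17/6 ]
  [ 8    1    23 ]
  [ 4    0    12 ]
R2 := R2 − 8·R1
  [ 1   1/6  17/6 ]
  [ 0  -1/3   1/3 ]
  [ 4     0    12 ]
R3 := R3 − 4·R1
  [ 1   1/6  17/6 ]
  [ 0  -1/3   1/3 ]
  [ 0  -2/3   2/3 ]
R2 := -3·R2
  [ 1   1/6  17/6 ]
  [ 0     1    -1 ]
  [ 0  -2/3   2/3 ]
R3 := R3 + 2/3·R2
  [ 1  1/6  17/6 ]
  [ 0    1    -1 ]
  [ 0    0     0 ]
R1 := R1 − 1/6·R2
  [ 1  0   3 ]
  [ 0  1  -1 ]
  [ 0  0   0 ]

3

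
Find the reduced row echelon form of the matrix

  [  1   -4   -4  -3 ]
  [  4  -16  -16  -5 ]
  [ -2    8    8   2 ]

[[1, -4, -4, 0], [0, 0, 0, 1], [0, 0, 0, 0]]

R2 := R2 − 4·R1
  [  1  -4  -4  -3 ]
  [  0   0   0   7 ]
  [ -2   8   8   2 ]
R3 := R3 + 2·R1
  [ 1  -4  -4  -3 ]
  [ 0   0   0   7 ]
  [ 0   0   0  -4 ]
R2 := 1/7·R2
  [ 1  -4  -4  -3 ]
  [ 0   0   0   1 ]
  [ 0   0   0  -4 ]
R3 := R3 + 4·R2
  [ 1  -4  -4  -3 ]
  [ 0   0   0   1 ]
  [ 0   0   0   0 ]
R1 := R1 + 3·R2
  [ 1  -4  -4  0 ]
  [ 0   0   0  1 ]
  [ 0   0   0  0 ]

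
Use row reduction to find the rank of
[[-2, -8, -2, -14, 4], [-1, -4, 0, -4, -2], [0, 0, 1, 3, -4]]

ρ1 -> -1/2·ρ1
  [  1   4  1   7  -2 ]
  [ -1  -4  0  -4  -2 ]
  [  0   0  1   3  -4 ]
ρ2 -> ρ2 + ρ1
  [ 1  4  1  7  -2 ]
  [ 0  0  1  3  -4 ]
  [ 0  0  1  3  -4 ]
ρ3 -> ρ3 − ρ2
  [ 1  4  1  7  -2 ]
  [ 0  0  1  3  -4 ]
  [ 0  0  0  0   0 ]
ρ1 -> ρ1 − ρ2
  [ 1  4  0  4   2 ]
  [ 0  0  1  3  -4 ]
  [ 0  0  0  0   0 ]
The reduced form has 2 nonzero rows.

rank = 2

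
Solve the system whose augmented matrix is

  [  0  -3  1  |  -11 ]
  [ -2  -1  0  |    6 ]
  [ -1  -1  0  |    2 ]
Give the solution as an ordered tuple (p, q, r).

Swap R1 and R2.
Multiply R1 by -1/2.
Add R1 to R3.
Multiply R2 by -1/3.
Add 1/2 times R2 to R3.
Multiply R3 by -6.
Add 1/3 times R3 to R2.
Subtract 1/2 times R2 from R1.
Reading off the last column: p = -4, q = 2, r = -5.

(-4, 2, -5)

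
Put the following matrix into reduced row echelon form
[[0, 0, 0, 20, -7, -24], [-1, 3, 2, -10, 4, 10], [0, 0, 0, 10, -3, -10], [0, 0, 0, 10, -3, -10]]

[[1, -3, -2, 0, 0, 4], [0, 0, 0, 1, 0, 1/5], [0, 0, 0, 0, 1, 4], [0, 0, 0, 0, 0, 0]]

Swap ρ1 and ρ2.
  [ -1  3  2  -10   4   10 ]
  [  0  0  0   20  -7  -24 ]
  [  0  0  0   10  -3  -10 ]
  [  0  0  0   10  -3  -10 ]
Multiply ρ1 by -1.
  [ 1  -3  -2  10  -4  -10 ]
  [ 0   0   0  20  -7  -24 ]
  [ 0   0   0  10  -3  -10 ]
  [ 0   0   0  10  -3  -10 ]
Multiply ρ2 by 1/20.
  [ 1  -3  -2  10     -4   -10 ]
  [ 0   0   0   1  -7/20  -6/5 ]
  [ 0   0   0  10     -3   -10 ]
  [ 0   0   0  10     -3   -10 ]
Subtract 10 times ρ2 from ρ3.
  [ 1  -3  -2  10     -4   -10 ]
  [ 0   0   0   1  -7/20  -6/5 ]
  [ 0   0   0   0    1/2     2 ]
  [ 0   0   0  10     -3   -10 ]
Subtract 10 times ρ2 from ρ4.
  [ 1  -3  -2  10     -4   -10 ]
  [ 0   0   0   1  -7/20  -6/5 ]
  [ 0   0   0   0    1/2     2 ]
  [ 0   0   0   0    1/2     2 ]
Multiply ρ3 by 2.
  [ 1  -3  -2  10     -4   -10 ]
  [ 0   0   0   1  -7/20  -6/5 ]
  [ 0   0   0   0      1     4 ]
  [ 0   0   0   0    1/2     2 ]
Subtract 1/2 times ρ3 from ρ4.
  [ 1  -3  -2  10     -4   -10 ]
  [ 0   0   0   1  -7/20  -6/5 ]
  [ 0   0   0   0      1     4 ]
  [ 0   0   0   0      0     0 ]
Add 7/20 times ρ3 to ρ2.
  [ 1  -3  -2  10  -4  -10 ]
  [ 0   0   0   1   0  1/5 ]
  [ 0   0   0   0   1    4 ]
  [ 0   0   0   0   0    0 ]
Add 4 times ρ3 to ρ1.
  [ 1  -3  -2  10  0    6 ]
  [ 0   0   0   1  0  1/5 ]
  [ 0   0   0   0  1    4 ]
  [ 0   0   0   0  0    0 ]
Subtract 10 times ρ2 from ρ1.
  [ 1  -3  -2  0  0    4 ]
  [ 0   0   0  1  0  1/5 ]
  [ 0   0   0  0  1    4 ]
  [ 0   0   0  0  0    0 ]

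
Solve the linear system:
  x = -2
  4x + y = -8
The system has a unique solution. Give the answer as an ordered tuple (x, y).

(-2, 0)

Form the augmented matrix and row-reduce:
  [ 1  0  |  -2 ]
  [ 4  1  |  -8 ]
R2 -> R2 − 4·R1
  [ 1  0  |  -2 ]
  [ 0  1  |   0 ]
Reading off the last column: x = -2, y = 0.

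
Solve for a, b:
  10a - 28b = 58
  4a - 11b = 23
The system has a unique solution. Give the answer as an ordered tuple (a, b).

Form the augmented matrix and row-reduce:
  [ 10  -28  |  58 ]
  [  4  -11  |  23 ]
Multiply r1 by 1/10.
  [ 1  -14/5  |  29/5 ]
  [ 4    -11  |    23 ]
Subtract 4 times r1 from r2.
  [ 1  -14/5  |  29/5 ]
  [ 0    1/5  |  -1/5 ]
Multiply r2 by 5.
  [ 1  -14/5  |  29/5 ]
  [ 0      1  |    -1 ]
Add 14/5 times r2 to r1.
  [ 1  0  |   3 ]
  [ 0  1  |  -1 ]
Reading off the last column: a = 3, b = -1.

(3, -1)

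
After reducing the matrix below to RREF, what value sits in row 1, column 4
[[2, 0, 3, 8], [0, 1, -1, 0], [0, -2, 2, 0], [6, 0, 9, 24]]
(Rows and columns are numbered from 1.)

ρ1 -> 1/2·ρ1
  [ 1   0  3/2   4 ]
  [ 0   1   -1   0 ]
  [ 0  -2    2   0 ]
  [ 6   0    9  24 ]
ρ4 -> ρ4 − 6·ρ1
  [ 1   0  3/2  4 ]
  [ 0   1   -1  0 ]
  [ 0  -2    2  0 ]
  [ 0   0    0  0 ]
ρ3 -> ρ3 + 2·ρ2
  [ 1  0  3/2  4 ]
  [ 0  1   -1  0 ]
  [ 0  0    0  0 ]
  [ 0  0    0  0 ]

4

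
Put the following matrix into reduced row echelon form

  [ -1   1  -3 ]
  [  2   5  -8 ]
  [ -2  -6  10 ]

[[1, 0, 1], [0, 1, -2], [0, 0, 0]]

R1 := -1·R1
  [  1  -1   3 ]
  [  2   5  -8 ]
  [ -2  -6  10 ]
R2 := R2 − 2·R1
  [  1  -1    3 ]
  [  0   7  -14 ]
  [ -2  -6   10 ]
R3 := R3 + 2·R1
  [ 1  -1    3 ]
  [ 0   7  -14 ]
  [ 0  -8   16 ]
R2 := 1/7·R2
  [ 1  -1   3 ]
  [ 0   1  -2 ]
  [ 0  -8  16 ]
R3 := R3 + 8·R2
  [ 1  -1   3 ]
  [ 0   1  -2 ]
  [ 0   0   0 ]
R1 := R1 + R2
  [ 1  0   1 ]
  [ 0  1  -2 ]
  [ 0  0   0 ]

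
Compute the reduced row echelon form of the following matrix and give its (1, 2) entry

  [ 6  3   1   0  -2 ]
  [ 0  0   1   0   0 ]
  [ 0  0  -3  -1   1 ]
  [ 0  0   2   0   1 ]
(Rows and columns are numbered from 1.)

R1 := 1/6·R1
  [ 1  1/2  1/6   0  -1/3 ]
  [ 0    0    1   0     0 ]
  [ 0    0   -3  -1     1 ]
  [ 0    0    2   0     1 ]
R3 := R3 + 3·R2
  [ 1  1/2  1/6   0  -1/3 ]
  [ 0    0    1   0     0 ]
  [ 0    0    0  -1     1 ]
  [ 0    0    2   0     1 ]
R4 := R4 − 2·R2
  [ 1  1/2  1/6   0  -1/3 ]
  [ 0    0    1   0     0 ]
  [ 0    0    0  -1     1 ]
  [ 0    0    0   0     1 ]
R3 := -1·R3
  [ 1  1/2  1/6  0  -1/3 ]
  [ 0    0    1  0     0 ]
  [ 0    0    0  1    -1 ]
  [ 0    0    0  0     1 ]
R3 := R3 + R4
  [ 1  1/2  1/6  0  -1/3 ]
  [ 0    0    1  0     0 ]
  [ 0    0    0  1     0 ]
  [ 0    0    0  0     1 ]
R1 := R1 + 1/3·R4
  [ 1  1/2  1/6  0  0 ]
  [ 0    0    1  0  0 ]
  [ 0    0    0  1  0 ]
  [ 0    0    0  0  1 ]
R1 := R1 − 1/6·R2
  [ 1  1/2  0  0  0 ]
  [ 0    0  1  0  0 ]
  [ 0    0  0  1  0 ]
  [ 0    0  0  0  1 ]

1/2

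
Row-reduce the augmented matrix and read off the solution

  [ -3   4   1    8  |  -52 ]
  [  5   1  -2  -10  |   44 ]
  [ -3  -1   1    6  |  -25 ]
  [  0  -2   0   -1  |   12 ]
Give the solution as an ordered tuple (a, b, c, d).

R1 := -1/3·R1
  [  1  -4/3  -1/3  -8/3  |  52/3 ]
  [  5     1    -2   -10  |    44 ]
  [ -3    -1     1     6  |   -25 ]
  [  0    -2     0    -1  |    12 ]
R2 := R2 − 5·R1
  [  1  -4/3  -1/3  -8/3  |    52/3 ]
  [  0  23/3  -1/3  10/3  |  -128/3 ]
  [ -3    -1     1     6  |     -25 ]
  [  0    -2     0    -1  |      12 ]
R3 := R3 + 3·R1
  [ 1  -4/3  -1/3  -8/3  |    52/3 ]
  [ 0  23/3  -1/3  10/3  |  -128/3 ]
  [ 0    -5     0    -2  |      27 ]
  [ 0    -2     0    -1  |      12 ]
R2 := 3/23·R2
  [ 1  -4/3   -1/3   -8/3  |     52/3 ]
  [ 0     1  -1/23  10/23  |  -128/23 ]
  [ 0    -5      0     -2  |       27 ]
  [ 0    -2      0     -1  |       12 ]
R3 := R3 + 5·R2
  [ 1  -4/3   -1/3   -8/3  |     52/3 ]
  [ 0     1  -1/23  10/23  |  -128/23 ]
  [ 0     0  -5/23   4/23  |   -19/23 ]
  [ 0    -2      0     -1  |       12 ]
R4 := R4 + 2·R2
  [ 1  -4/3   -1/3   -8/3  |     52/3 ]
  [ 0     1  -1/23  10/23  |  -128/23 ]
  [ 0     0  -5/23   4/23  |   -19/23 ]
  [ 0     0  -2/23  -3/23  |    20/23 ]
R3 := -23/5·R3
  [ 1  -4/3   -1/3   -8/3  |     52/3 ]
  [ 0     1  -1/23  10/23  |  -128/23 ]
  [ 0     0      1   -4/5  |     19/5 ]
  [ 0     0  -2/23  -3/23  |    20/23 ]
R4 := R4 + 2/23·R3
  [ 1  -4/3   -1/3   -8/3  |     52/3 ]
  [ 0     1  -1/23  10/23  |  -128/23 ]
  [ 0     0      1   -4/5  |     19/5 ]
  [ 0     0      0   -1/5  |      6/5 ]
R4 := -5·R4
  [ 1  -4/3   -1/3   -8/3  |     52/3 ]
  [ 0     1  -1/23  10/23  |  -128/23 ]
  [ 0     0      1   -4/5  |     19/5 ]
  [ 0     0      0      1  |       -6 ]
R3 := R3 + 4/5·R4
  [ 1  -4/3   -1/3   -8/3  |     52/3 ]
  [ 0     1  -1/23  10/23  |  -128/23 ]
  [ 0     0      1      0  |       -1 ]
  [ 0     0      0      1  |       -6 ]
R2 := R2 − 10/23·R4
  [ 1  -4/3   -1/3  -8/3  |    52/3 ]
  [ 0     1  -1/23     0  |  -68/23 ]
  [ 0     0      1     0  |      -1 ]
  [ 0     0      0     1  |      -6 ]
R1 := R1 + 8/3·R4
  [ 1  -4/3   -1/3  0  |     4/3 ]
  [ 0     1  -1/23  0  |  -68/23 ]
  [ 0     0      1  0  |      -1 ]
  [ 0     0      0  1  |      -6 ]
R2 := R2 + 1/23·R3
  [ 1  -4/3  -1/3  0  |  4/3 ]
  [ 0     1     0  0  |   -3 ]
  [ 0     0     1  0  |   -1 ]
  [ 0     0     0  1  |   -6 ]
R1 := R1 + 1/3·R3
  [ 1  -4/3  0  0  |   1 ]
  [ 0     1  0  0  |  -3 ]
  [ 0     0  1  0  |  -1 ]
  [ 0     0  0  1  |  -6 ]
R1 := R1 + 4/3·R2
  [ 1  0  0  0  |  -3 ]
  [ 0  1  0  0  |  -3 ]
  [ 0  0  1  0  |  -1 ]
  [ 0  0  0  1  |  -6 ]
Reading off the last column: a = -3, b = -3, c = -1, d = -6.

(-3, -3, -1, -6)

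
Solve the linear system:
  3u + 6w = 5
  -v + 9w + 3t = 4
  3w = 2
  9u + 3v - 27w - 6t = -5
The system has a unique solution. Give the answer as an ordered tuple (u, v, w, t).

Form the augmented matrix and row-reduce:
  [ 3   0    6   0  |   5 ]
  [ 0  -1    9   3  |   4 ]
  [ 0   0    3   0  |   2 ]
  [ 9   3  -27  -6  |  -5 ]
R1 ← 1/3·R1
  [ 1   0    2   0  |  5/3 ]
  [ 0  -1    9   3  |    4 ]
  [ 0   0    3   0  |    2 ]
  [ 9   3  -27  -6  |   -5 ]
R4 ← R4 − 9·R1
  [ 1   0    2   0  |  5/3 ]
  [ 0  -1    9   3  |    4 ]
  [ 0   0    3   0  |    2 ]
  [ 0   3  -45  -6  |  -20 ]
R2 ← -1·R2
  [ 1  0    2   0  |  5/3 ]
  [ 0  1   -9  -3  |   -4 ]
  [ 0  0    3   0  |    2 ]
  [ 0  3  -45  -6  |  -20 ]
R4 ← R4 − 3·R2
  [ 1  0    2   0  |  5/3 ]
  [ 0  1   -9  -3  |   -4 ]
  [ 0  0    3   0  |    2 ]
  [ 0  0  -18   3  |   -8 ]
R3 ← 1/3·R3
  [ 1  0    2   0  |  5/3 ]
  [ 0  1   -9  -3  |   -4 ]
  [ 0  0    1   0  |  2/3 ]
  [ 0  0  -18   3  |   -8 ]
R4 ← R4 + 18·R3
  [ 1  0   2   0  |  5/3 ]
  [ 0  1  -9  -3  |   -4 ]
  [ 0  0   1   0  |  2/3 ]
  [ 0  0   0   3  |    4 ]
R4 ← 1/3·R4
  [ 1  0   2   0  |  5/3 ]
  [ 0  1  -9  -3  |   -4 ]
  [ 0  0   1   0  |  2/3 ]
  [ 0  0   0   1  |  4/3 ]
R2 ← R2 + 3·R4
  [ 1  0   2  0  |  5/3 ]
  [ 0  1  -9  0  |    0 ]
  [ 0  0   1  0  |  2/3 ]
  [ 0  0   0  1  |  4/3 ]
R2 ← R2 + 9·R3
  [ 1  0  2  0  |  5/3 ]
  [ 0  1  0  0  |    6 ]
  [ 0  0  1  0  |  2/3 ]
  [ 0  0  0  1  |  4/3 ]
R1 ← R1 − 2·R3
  [ 1  0  0  0  |  1/3 ]
  [ 0  1  0  0  |    6 ]
  [ 0  0  1  0  |  2/3 ]
  [ 0  0  0  1  |  4/3 ]
Reading off the last column: u = 1/3, v = 6, w = 2/3, t = 4/3.

(1/3, 6, 2/3, 4/3)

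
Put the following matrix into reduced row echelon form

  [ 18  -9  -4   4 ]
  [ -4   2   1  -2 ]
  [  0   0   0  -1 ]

R1 -> 1/18·R1
  [  1  -1/2  -2/9  2/9 ]
  [ -4     2     1   -2 ]
  [  0     0     0   -1 ]
R2 -> R2 + 4·R1
  [ 1  -1/2  -2/9    2/9 ]
  [ 0     0   1/9  -10/9 ]
  [ 0     0     0     -1 ]
R2 -> 9·R2
  [ 1  -1/2  -2/9  2/9 ]
  [ 0     0     1  -10 ]
  [ 0     0     0   -1 ]
R3 -> -1·R3
  [ 1  -1/2  -2/9  2/9 ]
  [ 0     0     1  -10 ]
  [ 0     0     0    1 ]
R2 -> R2 + 10·R3
  [ 1  -1/2  -2/9  2/9 ]
  [ 0     0     1    0 ]
  [ 0     0     0    1 ]
R1 -> R1 − 2/9·R3
  [ 1  -1/2  -2/9  0 ]
  [ 0     0     1  0 ]
  [ 0     0     0  1 ]
R1 -> R1 + 2/9·R2
  [ 1  -1/2  0  0 ]
  [ 0     0  1  0 ]
  [ 0     0  0  1 ]

[[1, -1/2, 0, 0], [0, 0, 1, 0], [0, 0, 0, 1]]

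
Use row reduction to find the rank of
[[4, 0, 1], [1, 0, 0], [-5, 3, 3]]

R1 -> 1/4·R1
  [  1  0  1/4 ]
  [  1  0    0 ]
  [ -5  3    3 ]
R2 -> R2 − R1
  [  1  0   1/4 ]
  [  0  0  -1/4 ]
  [ -5  3     3 ]
R3 -> R3 + 5·R1
  [ 1  0   1/4 ]
  [ 0  0  -1/4 ]
  [ 0  3  17/4 ]
R2 ↔ R3
  [ 1  0   1/4 ]
  [ 0  3  17/4 ]
  [ 0  0  -1/4 ]
R2 -> 1/3·R2
  [ 1  0    1/4 ]
  [ 0  1  17/12 ]
  [ 0  0   -1/4 ]
R3 -> -4·R3
  [ 1  0    1/4 ]
  [ 0  1  17/12 ]
  [ 0  0      1 ]
R2 -> R2 − 17/12·R3
  [ 1  0  1/4 ]
  [ 0  1    0 ]
  [ 0  0    1 ]
R1 -> R1 − 1/4·R3
  [ 1  0  0 ]
  [ 0  1  0 ]
  [ 0  0  1 ]
The reduced form has 3 nonzero rows.

rank = 3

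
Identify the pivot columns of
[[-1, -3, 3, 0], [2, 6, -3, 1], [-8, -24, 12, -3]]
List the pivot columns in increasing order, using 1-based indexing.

1, 3, 4

ρ1 -> -1·ρ1
ρ2 -> ρ2 − 2·ρ1
ρ3 -> ρ3 + 8·ρ1
ρ2 -> 1/3·ρ2
ρ3 -> ρ3 + 12·ρ2
ρ2 -> ρ2 − 1/3·ρ3
ρ1 -> ρ1 + 3·ρ2
Pivot columns are the columns containing a leading 1.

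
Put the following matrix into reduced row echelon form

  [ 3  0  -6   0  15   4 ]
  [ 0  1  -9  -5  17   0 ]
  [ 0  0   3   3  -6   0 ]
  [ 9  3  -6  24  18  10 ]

R1 := 1/3·R1
R4 := R4 − 9·R1
R4 := R4 − 3·R2
R3 := 1/3·R3
R4 := R4 − 39·R3
R4 := -1/2·R4
R1 := R1 − 4/3·R4
R2 := R2 + 9·R3
R1 := R1 + 2·R3

[[1, 0, 0, 2, 1, 0], [0, 1, 0, 4, -1, 0], [0, 0, 1, 1, -2, 0], [0, 0, 0, 0, 0, 1]]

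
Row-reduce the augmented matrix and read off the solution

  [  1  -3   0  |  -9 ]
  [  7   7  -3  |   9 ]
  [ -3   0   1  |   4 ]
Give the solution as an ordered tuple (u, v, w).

Subtract 7 times R1 from R2.
Add 3 times R1 to R3.
Multiply R2 by 1/28.
Add 9 times R2 to R3.
Multiply R3 by 28.
Add 3/28 times R3 to R2.
Add 3 times R2 to R1.
Reading off the last column: u = 0, v = 3, w = 4.

(0, 3, 4)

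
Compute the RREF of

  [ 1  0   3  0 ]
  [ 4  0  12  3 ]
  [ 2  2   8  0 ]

R2 ← R2 − 4·R1
R3 ← R3 − 2·R1
R2 ↔ R3
R2 ← 1/2·R2
R3 ← 1/3·R3

[[1, 0, 3, 0], [0, 1, 1, 0], [0, 0, 0, 1]]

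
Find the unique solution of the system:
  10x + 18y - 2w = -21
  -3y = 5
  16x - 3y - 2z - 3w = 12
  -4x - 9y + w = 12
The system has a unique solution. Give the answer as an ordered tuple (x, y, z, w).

(3/2, -5/3, 4, 3)

Form the augmented matrix and row-reduce:
  [ 10  18   0  -2  |  -21 ]
  [  0  -3   0   0  |    5 ]
  [ 16  -3  -2  -3  |   12 ]
  [ -4  -9   0   1  |   12 ]
r1 → 1/10·r1
r3 → r3 − 16·r1
r4 → r4 + 4·r1
r2 → -1/3·r2
r3 → r3 + 159/5·r2
r4 → r4 + 9/5·r2
r3 → -1/2·r3
r4 → 5·r4
r3 → r3 + 1/10·r4
r1 → r1 + 1/5·r4
r1 → r1 − 9/5·r2
Reading off the last column: x = 3/2, y = -5/3, z = 4, w = 3.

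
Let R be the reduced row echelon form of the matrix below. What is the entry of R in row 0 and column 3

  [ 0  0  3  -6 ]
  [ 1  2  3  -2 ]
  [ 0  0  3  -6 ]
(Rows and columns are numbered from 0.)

ρ1 ↔ ρ2
  [ 1  2  3  -2 ]
  [ 0  0  3  -6 ]
  [ 0  0  3  -6 ]
ρ2 -> 1/3·ρ2
  [ 1  2  3  -2 ]
  [ 0  0  1  -2 ]
  [ 0  0  3  -6 ]
ρ3 -> ρ3 − 3·ρ2
  [ 1  2  3  -2 ]
  [ 0  0  1  -2 ]
  [ 0  0  0   0 ]
ρ1 -> ρ1 − 3·ρ2
  [ 1  2  0   4 ]
  [ 0  0  1  -2 ]
  [ 0  0  0   0 ]

4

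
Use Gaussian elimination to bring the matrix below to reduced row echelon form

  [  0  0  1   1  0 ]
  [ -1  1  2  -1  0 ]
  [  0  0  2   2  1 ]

R1 ↔ R2
  [ -1  1  2  -1  0 ]
  [  0  0  1   1  0 ]
  [  0  0  2   2  1 ]
R1 -> -1·R1
  [ 1  -1  -2  1  0 ]
  [ 0   0   1  1  0 ]
  [ 0   0   2  2  1 ]
R3 -> R3 − 2·R2
  [ 1  -1  -2  1  0 ]
  [ 0   0   1  1  0 ]
  [ 0   0   0  0  1 ]
R1 -> R1 + 2·R2
  [ 1  -1  0  3  0 ]
  [ 0   0  1  1  0 ]
  [ 0   0  0  0  1 ]

[[1, -1, 0, 3, 0], [0, 0, 1, 1, 0], [0, 0, 0, 0, 1]]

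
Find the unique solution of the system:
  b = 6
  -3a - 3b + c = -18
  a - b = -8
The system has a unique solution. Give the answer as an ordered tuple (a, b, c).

Form the augmented matrix and row-reduce:
  [  0   1  0  |    6 ]
  [ -3  -3  1  |  -18 ]
  [  1  -1  0  |   -8 ]
R1 <-> R2
R1 ← -1/3·R1
R3 ← R3 − R1
R3 ← R3 + 2·R2
R3 ← 3·R3
R1 ← R1 + 1/3·R3
R1 ← R1 − R2
Reading off the last column: a = -2, b = 6, c = -6.

(-2, 6, -6)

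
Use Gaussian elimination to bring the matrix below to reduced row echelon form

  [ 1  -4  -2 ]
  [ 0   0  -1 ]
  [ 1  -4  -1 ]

[[1, -4, 0], [0, 0, 1], [0, 0, 0]]

ρ3 → ρ3 − ρ1
  [ 1  -4  -2 ]
  [ 0   0  -1 ]
  [ 0   0   1 ]
ρ2 → -1·ρ2
  [ 1  -4  -2 ]
  [ 0   0   1 ]
  [ 0   0   1 ]
ρ3 → ρ3 − ρ2
  [ 1  -4  -2 ]
  [ 0   0   1 ]
  [ 0   0   0 ]
ρ1 → ρ1 + 2·ρ2
  [ 1  -4  0 ]
  [ 0   0  1 ]
  [ 0   0  0 ]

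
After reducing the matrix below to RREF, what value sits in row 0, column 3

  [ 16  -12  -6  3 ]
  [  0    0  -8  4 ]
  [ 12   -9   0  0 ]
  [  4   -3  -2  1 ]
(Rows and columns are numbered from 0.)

0

R1 -> 1/16·R1
  [  1  -3/4  -3/8  3/16 ]
  [  0     0    -8     4 ]
  [ 12    -9     0     0 ]
  [  4    -3    -2     1 ]
R3 -> R3 − 12·R1
  [ 1  -3/4  -3/8  3/16 ]
  [ 0     0    -8     4 ]
  [ 0     0   9/2  -9/4 ]
  [ 4    -3    -2     1 ]
R4 -> R4 − 4·R1
  [ 1  -3/4  -3/8  3/16 ]
  [ 0     0    -8     4 ]
  [ 0     0   9/2  -9/4 ]
  [ 0     0  -1/2   1/4 ]
R2 -> -1/8·R2
  [ 1  -3/4  -3/8  3/16 ]
  [ 0     0     1  -1/2 ]
  [ 0     0   9/2  -9/4 ]
  [ 0     0  -1/2   1/4 ]
R3 -> R3 − 9/2·R2
  [ 1  -3/4  -3/8  3/16 ]
  [ 0     0     1  -1/2 ]
  [ 0     0     0     0 ]
  [ 0     0  -1/2   1/4 ]
R4 -> R4 + 1/2·R2
  [ 1  -3/4  -3/8  3/16 ]
  [ 0     0     1  -1/2 ]
  [ 0     0     0     0 ]
  [ 0     0     0     0 ]
R1 -> R1 + 3/8·R2
  [ 1  -3/4  0     0 ]
  [ 0     0  1  -1/2 ]
  [ 0     0  0     0 ]
  [ 0     0  0     0 ]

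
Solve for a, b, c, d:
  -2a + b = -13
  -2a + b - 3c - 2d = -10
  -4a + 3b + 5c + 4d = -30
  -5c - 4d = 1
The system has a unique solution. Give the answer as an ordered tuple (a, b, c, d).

(5, -3, -5, 6)

Form the augmented matrix and row-reduce:
  [ -2  1   0   0  |  -13 ]
  [ -2  1  -3  -2  |  -10 ]
  [ -4  3   5   4  |  -30 ]
  [  0  0  -5  -4  |    1 ]
Multiply R1 by -1/2.
Add 2 times R1 to R2.
Add 4 times R1 to R3.
Swap R2 and R3.
Multiply R3 by -1/3.
Add 5 times R3 to R4.
Multiply R4 by -3/2.
Subtract 2/3 times R4 from R3.
Subtract 4 times R4 from R2.
Subtract 5 times R3 from R2.
Add 1/2 times R2 to R1.
Reading off the last column: a = 5, b = -3, c = -5, d = 6.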